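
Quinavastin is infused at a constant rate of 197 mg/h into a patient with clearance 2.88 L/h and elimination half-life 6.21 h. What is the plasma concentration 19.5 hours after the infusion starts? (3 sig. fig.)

Css = rate / CL = 197 / 2.88 = 68.40 mg/L
k = ln 2 / 6.21 = 0.1116 h⁻¹
C(t) = Css (1 − e^(−kt)) = 68.40 × (1 − e^(−2.177)) = 68.40 × 0.8866 ≈ 60.6 mg/L

60.6 mg/L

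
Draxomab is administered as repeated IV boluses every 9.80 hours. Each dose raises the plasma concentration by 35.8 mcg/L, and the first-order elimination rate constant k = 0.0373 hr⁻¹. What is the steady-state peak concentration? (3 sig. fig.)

Fraction remaining after one interval: e^(−kτ) = e^(−0.03730 × 9.80) = 0.6938
R = 1 / (1 − 0.6938) = 3.266
Css,max = 35.8 × 3.266 ≈ 117 mcg/L

117 mcg/L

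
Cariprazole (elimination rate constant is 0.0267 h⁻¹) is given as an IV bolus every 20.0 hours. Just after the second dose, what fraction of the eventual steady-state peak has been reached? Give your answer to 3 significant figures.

0.656

f_n = 1 − e^(−nkτ) = 1 − e^(−2 × 0.02670 × 20.0) = 1 − e^(−1.068) = 1 − 0.3437 ≈ 0.656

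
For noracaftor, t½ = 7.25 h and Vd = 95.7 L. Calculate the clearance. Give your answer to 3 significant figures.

9.15 L/h

k = ln 2 / t½ = ln 2 / 7.25 = 0.09561 h⁻¹
CL = k · V = 0.09561 × 95.7 ≈ 9.15 L/h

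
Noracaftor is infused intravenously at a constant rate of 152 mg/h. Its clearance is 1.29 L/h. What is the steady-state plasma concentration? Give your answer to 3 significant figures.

Css = infusion rate / CL = 152 / 1.29 ≈ 118 µg/mL

118 µg/mL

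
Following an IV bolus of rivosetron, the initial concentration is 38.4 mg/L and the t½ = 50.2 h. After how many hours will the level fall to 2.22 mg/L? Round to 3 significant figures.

k = ln 2 / 50.2 = 0.01381 h⁻¹
C(t) = C₀ e^(−kt)  ⇒  t = ln(C₀/C) / k
t = ln(38.4/2.22) / 0.01381 = 2.851 / 0.01381 ≈ 206 hours

206 hours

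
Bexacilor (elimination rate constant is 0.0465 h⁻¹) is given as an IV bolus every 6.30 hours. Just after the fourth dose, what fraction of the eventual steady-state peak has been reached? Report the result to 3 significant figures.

f_n = 1 − e^(−nkτ) = 1 − e^(−4 × 0.04650 × 6.30) = 1 − e^(−1.172) = 1 − 0.3098 ≈ 0.690

0.690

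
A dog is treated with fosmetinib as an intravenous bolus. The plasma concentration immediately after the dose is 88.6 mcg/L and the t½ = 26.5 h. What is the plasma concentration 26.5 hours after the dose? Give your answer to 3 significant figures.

44.3 mcg/L

k = ln 2 / 26.5 = 0.02616 h⁻¹
26.5 h is 1.000 half-lives, so C = 88.6 × (1/2)^1.000 = 88.6 × 0.5000 ≈ 44.3 mcg/L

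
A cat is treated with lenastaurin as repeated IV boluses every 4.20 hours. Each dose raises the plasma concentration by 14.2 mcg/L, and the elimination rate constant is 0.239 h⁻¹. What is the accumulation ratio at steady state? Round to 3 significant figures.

1.58

Fraction remaining after one interval: e^(−kτ) = e^(−0.2390 × 4.20) = 0.3665
R = 1 / (1 − 0.3665) = 1 / 0.6335 ≈ 1.58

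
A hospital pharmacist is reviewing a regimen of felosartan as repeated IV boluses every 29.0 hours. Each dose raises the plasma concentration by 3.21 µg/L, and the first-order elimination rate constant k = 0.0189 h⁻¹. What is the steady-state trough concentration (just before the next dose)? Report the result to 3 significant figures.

Fraction remaining after one interval: e^(−kτ) = e^(−0.01890 × 29.0) = 0.5780
R = 1 / (1 − 0.5780) = 2.370
Css,max = 3.21 × 2.370 = 7.607 µg/L
Css,min = Css,max × e^(−kτ) = 7.607 × 0.5780 ≈ 4.40 µg/L

4.40 µg/L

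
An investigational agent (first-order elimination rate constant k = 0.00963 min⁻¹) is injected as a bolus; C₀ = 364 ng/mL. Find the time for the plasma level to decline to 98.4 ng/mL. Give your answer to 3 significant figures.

136 minutes

C(t) = C₀ e^(−kt)  ⇒  t = ln(C₀/C) / k
t = ln(364/98.4) / 0.009630 = 1.308 / 0.009630 ≈ 136 minutes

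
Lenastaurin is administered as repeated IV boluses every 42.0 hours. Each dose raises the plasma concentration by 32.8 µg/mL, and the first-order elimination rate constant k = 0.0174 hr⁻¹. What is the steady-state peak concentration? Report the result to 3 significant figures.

63.3 µg/mL

Fraction remaining after one interval: e^(−kτ) = e^(−0.01740 × 42.0) = 0.4815
R = 1 / (1 − 0.4815) = 1.929
Css,max = 32.8 × 1.929 ≈ 63.3 µg/mL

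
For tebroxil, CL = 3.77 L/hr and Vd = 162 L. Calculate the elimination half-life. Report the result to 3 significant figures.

29.8 hours

k = CL / V = 3.77 / 162 = 0.02327 hr⁻¹
t½ = ln 2 / k = ln 2 / 0.02327 ≈ 29.8 hours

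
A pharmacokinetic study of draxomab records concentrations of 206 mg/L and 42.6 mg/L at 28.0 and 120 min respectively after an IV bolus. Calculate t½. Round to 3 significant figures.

40.5 minutes

k = ln(C₁/C₂) / (t₂ − t₁) = ln(206/42.6) / (120 − 28.0)
  = 1.576 / 92.00 = 0.01713 min⁻¹
t½ = ln 2 / k = ln 2 / 0.01713 ≈ 40.5 minutes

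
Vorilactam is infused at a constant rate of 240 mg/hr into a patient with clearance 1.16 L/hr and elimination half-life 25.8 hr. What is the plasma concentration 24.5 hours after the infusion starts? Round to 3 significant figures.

99.8 mg/L

Css = rate / CL = 240 / 1.16 = 206.9 mg/L
k = ln 2 / 25.8 = 0.02687 hr⁻¹
C(t) = Css (1 − e^(−kt)) = 206.9 × (1 − e^(−0.6582)) = 206.9 × 0.4822 ≈ 99.8 mg/L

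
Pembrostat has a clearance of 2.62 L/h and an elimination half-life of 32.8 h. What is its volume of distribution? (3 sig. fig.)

k = ln 2 / t½ = ln 2 / 32.8 = 0.02113 h⁻¹
V = CL / k = 2.62 / 0.02113 ≈ 124 L

124 L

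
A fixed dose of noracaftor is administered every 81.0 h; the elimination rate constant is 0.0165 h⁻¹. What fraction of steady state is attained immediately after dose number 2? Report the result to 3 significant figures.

f_n = 1 − e^(−nkτ) = 1 − e^(−2 × 0.01650 × 81.0) = 1 − e^(−2.673) = 1 − 0.06904 ≈ 0.931

0.931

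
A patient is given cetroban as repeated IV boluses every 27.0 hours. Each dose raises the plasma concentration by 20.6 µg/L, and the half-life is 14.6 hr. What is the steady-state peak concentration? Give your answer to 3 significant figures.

28.5 µg/L

k = ln 2 / 14.6 = 0.04748 hr⁻¹
Fraction remaining after one interval: e^(−kτ) = e^(−0.04748 × 27.0) = 0.2775
R = 1 / (1 − 0.2775) = 1.384
Css,max = 20.6 × 1.384 ≈ 28.5 µg/L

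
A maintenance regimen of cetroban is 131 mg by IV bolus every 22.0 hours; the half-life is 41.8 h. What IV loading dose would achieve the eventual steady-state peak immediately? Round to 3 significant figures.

429 mg

k = ln 2 / 41.8 = 0.01658 h⁻¹
Accumulation ratio R = 1 / (1 − e^(−kτ)) = 1 / (1 − e^(−0.01658×22.0)) = 1 / (1 − 0.6943) = 3.271
Loading dose = maintenance dose × R = 131 × 3.271 ≈ 429 mg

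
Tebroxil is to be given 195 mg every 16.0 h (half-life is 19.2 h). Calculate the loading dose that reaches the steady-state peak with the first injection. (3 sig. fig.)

k = ln 2 / 19.2 = 0.03610 h⁻¹
Accumulation ratio R = 1 / (1 − e^(−kτ)) = 1 / (1 − e^(−0.03610×16.0)) = 1 / (1 − 0.5612) = 2.279
Loading dose = maintenance dose × R = 195 × 2.279 ≈ 444 mg

444 mg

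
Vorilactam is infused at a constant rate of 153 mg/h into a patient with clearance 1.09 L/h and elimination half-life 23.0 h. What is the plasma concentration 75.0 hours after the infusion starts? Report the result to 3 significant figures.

126 mg/L

Css = rate / CL = 153 / 1.09 = 140.4 mg/L
k = ln 2 / 23.0 = 0.03014 h⁻¹
C(t) = Css (1 − e^(−kt)) = 140.4 × (1 − e^(−2.260)) = 140.4 × 0.8957 ≈ 126 mg/L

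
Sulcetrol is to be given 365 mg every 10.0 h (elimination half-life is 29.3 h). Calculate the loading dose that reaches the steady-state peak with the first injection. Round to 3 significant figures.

k = ln 2 / 29.3 = 0.02366 h⁻¹
Accumulation ratio R = 1 / (1 − e^(−kτ)) = 1 / (1 − e^(−0.02366×10.0)) = 1 / (1 − 0.7893) = 4.747
Loading dose = maintenance dose × R = 365 × 4.747 ≈ 1730 mg

1730 mg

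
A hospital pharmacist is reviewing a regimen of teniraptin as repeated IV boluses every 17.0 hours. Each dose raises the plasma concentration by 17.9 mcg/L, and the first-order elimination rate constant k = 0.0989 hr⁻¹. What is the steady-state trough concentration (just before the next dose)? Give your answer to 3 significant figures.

Fraction remaining after one interval: e^(−kτ) = e^(−0.09890 × 17.0) = 0.1861
R = 1 / (1 − 0.1861) = 1.229
Css,max = 17.9 × 1.229 = 21.99 mcg/L
Css,min = Css,max × e^(−kτ) = 21.99 × 0.1861 ≈ 4.09 mcg/L

4.09 mcg/L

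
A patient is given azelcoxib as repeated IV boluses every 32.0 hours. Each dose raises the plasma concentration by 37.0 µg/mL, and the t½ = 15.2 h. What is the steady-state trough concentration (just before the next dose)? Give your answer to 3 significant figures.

k = ln 2 / 15.2 = 0.04560 h⁻¹
Fraction remaining after one interval: e^(−kτ) = e^(−0.04560 × 32.0) = 0.2324
R = 1 / (1 − 0.2324) = 1.303
Css,max = 37.0 × 1.303 = 48.20 µg/mL
Css,min = Css,max × e^(−kτ) = 48.20 × 0.2324 ≈ 11.2 µg/mL

11.2 µg/mL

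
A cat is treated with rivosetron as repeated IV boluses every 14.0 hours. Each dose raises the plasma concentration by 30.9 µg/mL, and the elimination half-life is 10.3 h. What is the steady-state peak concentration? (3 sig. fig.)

50.6 µg/mL

k = ln 2 / 10.3 = 0.06730 h⁻¹
Fraction remaining after one interval: e^(−kτ) = e^(−0.06730 × 14.0) = 0.3898
R = 1 / (1 − 0.3898) = 1.639
Css,max = 30.9 × 1.639 ≈ 50.6 µg/mL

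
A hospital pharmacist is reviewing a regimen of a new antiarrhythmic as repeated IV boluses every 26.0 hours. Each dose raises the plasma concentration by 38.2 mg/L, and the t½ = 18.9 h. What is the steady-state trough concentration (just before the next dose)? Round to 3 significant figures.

24.0 mg/L

k = ln 2 / 18.9 = 0.03667 h⁻¹
Fraction remaining after one interval: e^(−kτ) = e^(−0.03667 × 26.0) = 0.3854
R = 1 / (1 − 0.3854) = 1.627
Css,max = 38.2 × 1.627 = 62.15 mg/L
Css,min = Css,max × e^(−kτ) = 62.15 × 0.3854 ≈ 24.0 mg/L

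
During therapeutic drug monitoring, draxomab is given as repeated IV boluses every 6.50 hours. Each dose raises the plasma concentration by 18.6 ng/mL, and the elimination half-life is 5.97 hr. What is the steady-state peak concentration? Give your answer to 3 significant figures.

k = ln 2 / 5.97 = 0.1161 hr⁻¹
Fraction remaining after one interval: e^(−kτ) = e^(−0.1161 × 6.50) = 0.4702
R = 1 / (1 − 0.4702) = 1.887
Css,max = 18.6 × 1.887 ≈ 35.1 ng/mL

35.1 ng/mL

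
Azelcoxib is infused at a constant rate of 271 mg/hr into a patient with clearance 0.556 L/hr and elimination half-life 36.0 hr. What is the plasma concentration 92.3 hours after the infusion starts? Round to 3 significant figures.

405 µg/mL

Css = rate / CL = 271 / 0.556 = 487.4 µg/mL
k = ln 2 / 36.0 = 0.01925 hr⁻¹
C(t) = Css (1 − e^(−kt)) = 487.4 × (1 − e^(−1.777)) = 487.4 × 0.8309 ≈ 405 µg/mL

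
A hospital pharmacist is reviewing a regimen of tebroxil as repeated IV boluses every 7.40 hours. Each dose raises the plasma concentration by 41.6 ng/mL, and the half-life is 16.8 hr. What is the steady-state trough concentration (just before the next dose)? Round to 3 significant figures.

k = ln 2 / 16.8 = 0.04126 hr⁻¹
Fraction remaining after one interval: e^(−kτ) = e^(−0.04126 × 7.40) = 0.7369
R = 1 / (1 − 0.7369) = 3.801
Css,max = 41.6 × 3.801 = 158.1 ng/mL
Css,min = Css,max × e^(−kτ) = 158.1 × 0.7369 ≈ 117 ng/mL

117 ng/mL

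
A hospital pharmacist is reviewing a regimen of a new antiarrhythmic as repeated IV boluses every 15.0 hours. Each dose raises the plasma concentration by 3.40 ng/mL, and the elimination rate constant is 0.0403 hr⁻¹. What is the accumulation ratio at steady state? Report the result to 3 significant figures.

Fraction remaining after one interval: e^(−kτ) = e^(−0.04030 × 15.0) = 0.5463
R = 1 / (1 − 0.5463) = 1 / 0.4537 ≈ 2.20

2.20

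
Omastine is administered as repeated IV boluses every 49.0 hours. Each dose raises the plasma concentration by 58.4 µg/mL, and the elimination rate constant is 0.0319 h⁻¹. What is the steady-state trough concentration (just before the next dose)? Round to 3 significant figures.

15.5 µg/mL

Fraction remaining after one interval: e^(−kτ) = e^(−0.03190 × 49.0) = 0.2095
R = 1 / (1 − 0.2095) = 1.265
Css,max = 58.4 × 1.265 = 73.88 µg/mL
Css,min = Css,max × e^(−kτ) = 73.88 × 0.2095 ≈ 15.5 µg/mL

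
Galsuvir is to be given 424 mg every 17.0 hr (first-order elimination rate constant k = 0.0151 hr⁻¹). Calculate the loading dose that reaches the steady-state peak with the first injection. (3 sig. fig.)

Accumulation ratio R = 1 / (1 − e^(−kτ)) = 1 / (1 − e^(−0.01510×17.0)) = 1 / (1 − 0.7736) = 4.417
Loading dose = maintenance dose × R = 424 × 4.417 ≈ 1870 mg

1870 mg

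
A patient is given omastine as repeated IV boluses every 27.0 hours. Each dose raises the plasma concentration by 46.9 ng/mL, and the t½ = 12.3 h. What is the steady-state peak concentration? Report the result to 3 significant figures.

60.0 ng/mL

k = ln 2 / 12.3 = 0.05635 h⁻¹
Fraction remaining after one interval: e^(−kτ) = e^(−0.05635 × 27.0) = 0.2184
R = 1 / (1 − 0.2184) = 1.279
Css,max = 46.9 × 1.279 ≈ 60.0 ng/mL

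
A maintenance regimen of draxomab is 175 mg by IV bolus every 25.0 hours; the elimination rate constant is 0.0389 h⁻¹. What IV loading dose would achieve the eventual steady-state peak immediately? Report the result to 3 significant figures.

Accumulation ratio R = 1 / (1 − e^(−kτ)) = 1 / (1 − e^(−0.03890×25.0)) = 1 / (1 − 0.3781) = 1.608
Loading dose = maintenance dose × R = 175 × 1.608 ≈ 281 mg

281 mg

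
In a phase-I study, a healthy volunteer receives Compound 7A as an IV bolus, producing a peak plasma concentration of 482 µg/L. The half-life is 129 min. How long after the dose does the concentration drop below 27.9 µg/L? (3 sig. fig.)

530 minutes

k = ln 2 / 129 = 0.005373 min⁻¹
C(t) = C₀ e^(−kt)  ⇒  t = ln(C₀/C) / k
t = ln(482/27.9) / 0.005373 = 2.849 / 0.005373 ≈ 530 minutes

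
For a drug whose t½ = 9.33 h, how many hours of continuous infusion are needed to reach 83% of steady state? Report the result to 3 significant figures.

23.9 hours

k = ln 2 / 9.33 = 0.07429 h⁻¹
f = 1 − e^(−kt)  ⇒  t = −ln(1 − f) / k
t = −ln(1 − 0.83) / 0.07429 = 1.772 / 0.07429 ≈ 23.9 hours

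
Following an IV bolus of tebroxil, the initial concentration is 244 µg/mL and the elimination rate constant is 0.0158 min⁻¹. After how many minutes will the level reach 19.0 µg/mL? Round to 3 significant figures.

C(t) = C₀ e^(−kt)  ⇒  t = ln(C₀/C) / k
t = ln(244/19.0) / 0.01580 = 2.553 / 0.01580 ≈ 162 minutes

162 minutes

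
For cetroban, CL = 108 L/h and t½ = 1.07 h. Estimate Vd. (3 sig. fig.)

167 L

k = ln 2 / t½ = ln 2 / 1.07 = 0.6478 h⁻¹
V = CL / k = 108 / 0.6478 ≈ 167 L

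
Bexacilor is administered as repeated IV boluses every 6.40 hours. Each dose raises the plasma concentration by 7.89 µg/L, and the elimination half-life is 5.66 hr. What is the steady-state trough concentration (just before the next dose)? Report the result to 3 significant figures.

6.63 µg/L

k = ln 2 / 5.66 = 0.1225 hr⁻¹
Fraction remaining after one interval: e^(−kτ) = e^(−0.1225 × 6.40) = 0.4567
R = 1 / (1 − 0.4567) = 1.841
Css,max = 7.89 × 1.841 = 14.52 µg/L
Css,min = Css,max × e^(−kτ) = 14.52 × 0.4567 ≈ 6.63 µg/L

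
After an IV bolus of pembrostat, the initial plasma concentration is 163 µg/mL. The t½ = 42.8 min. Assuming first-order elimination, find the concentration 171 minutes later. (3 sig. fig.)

10.2 µg/mL

k = ln 2 / 42.8 = 0.01620 min⁻¹
C(t) = C₀ e^(−kt) = 163 × e^(−0.01620 × 171) = 163 × e^(−2.769) = 163 × 0.06270 ≈ 10.2 µg/mL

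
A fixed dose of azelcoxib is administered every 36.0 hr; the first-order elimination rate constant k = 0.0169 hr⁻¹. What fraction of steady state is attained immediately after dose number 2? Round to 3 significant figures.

f_n = 1 − e^(−nkτ) = 1 − e^(−2 × 0.01690 × 36.0) = 1 − e^(−1.217) = 1 − 0.2962 ≈ 0.704

0.704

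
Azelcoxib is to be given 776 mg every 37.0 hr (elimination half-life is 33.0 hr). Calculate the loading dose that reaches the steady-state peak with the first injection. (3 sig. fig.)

k = ln 2 / 33.0 = 0.02100 hr⁻¹
Accumulation ratio R = 1 / (1 − e^(−kτ)) = 1 / (1 − e^(−0.02100×37.0)) = 1 / (1 − 0.4597) = 1.851
Loading dose = maintenance dose × R = 776 × 1.851 ≈ 1440 mg

1440 mg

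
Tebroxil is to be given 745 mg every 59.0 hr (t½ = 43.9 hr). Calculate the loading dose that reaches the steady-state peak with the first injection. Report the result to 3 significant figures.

k = ln 2 / 43.9 = 0.01579 hr⁻¹
Accumulation ratio R = 1 / (1 − e^(−kτ)) = 1 / (1 − e^(−0.01579×59.0)) = 1 / (1 − 0.3939) = 1.650
Loading dose = maintenance dose × R = 745 × 1.650 ≈ 1230 mg

1230 mg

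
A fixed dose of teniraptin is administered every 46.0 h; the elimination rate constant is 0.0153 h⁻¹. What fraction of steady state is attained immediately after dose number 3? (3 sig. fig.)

0.879

f_n = 1 − e^(−nkτ) = 1 − e^(−3 × 0.01530 × 46.0) = 1 − e^(−2.111) = 1 − 0.1211 ≈ 0.879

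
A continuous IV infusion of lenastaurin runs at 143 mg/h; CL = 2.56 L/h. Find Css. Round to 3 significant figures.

55.9 µg/mL

Css = infusion rate / CL = 143 / 2.56 ≈ 55.9 µg/mL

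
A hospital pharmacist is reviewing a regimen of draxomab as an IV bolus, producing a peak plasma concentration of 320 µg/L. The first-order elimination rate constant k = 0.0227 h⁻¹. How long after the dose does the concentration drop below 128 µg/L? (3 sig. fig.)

C(t) = C₀ e^(−kt)  ⇒  t = ln(C₀/C) / k
t = ln(320/128) / 0.02270 = 0.9163 / 0.02270 ≈ 40.4 hours

40.4 hours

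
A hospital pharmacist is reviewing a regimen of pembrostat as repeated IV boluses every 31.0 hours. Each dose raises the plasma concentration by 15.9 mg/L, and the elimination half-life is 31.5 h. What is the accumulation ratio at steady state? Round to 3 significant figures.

k = ln 2 / 31.5 = 0.02200 h⁻¹
Fraction remaining after one interval: e^(−kτ) = e^(−0.02200 × 31.0) = 0.5055
R = 1 / (1 − 0.5055) = 1 / 0.4945 ≈ 2.02

2.02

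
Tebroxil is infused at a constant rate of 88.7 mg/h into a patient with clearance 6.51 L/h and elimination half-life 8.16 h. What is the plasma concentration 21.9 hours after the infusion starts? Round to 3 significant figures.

Css = rate / CL = 88.7 / 6.51 = 13.63 µg/mL
k = ln 2 / 8.16 = 0.08494 h⁻¹
C(t) = Css (1 − e^(−kt)) = 13.63 × (1 − e^(−1.860)) = 13.63 × 0.8444 ≈ 11.5 µg/mL

11.5 µg/mL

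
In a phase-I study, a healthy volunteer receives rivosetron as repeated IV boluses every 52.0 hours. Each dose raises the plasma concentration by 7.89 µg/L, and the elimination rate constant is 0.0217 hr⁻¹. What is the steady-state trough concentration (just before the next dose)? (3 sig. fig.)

Fraction remaining after one interval: e^(−kτ) = e^(−0.02170 × 52.0) = 0.3236
R = 1 / (1 − 0.3236) = 1.478
Css,max = 7.89 × 1.478 = 11.66 µg/L
Css,min = Css,max × e^(−kτ) = 11.66 × 0.3236 ≈ 3.77 µg/L

3.77 µg/L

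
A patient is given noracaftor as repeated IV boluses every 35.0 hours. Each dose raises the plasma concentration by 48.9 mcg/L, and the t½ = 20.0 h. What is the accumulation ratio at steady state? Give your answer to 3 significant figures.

1.42

k = ln 2 / 20.0 = 0.03466 h⁻¹
Fraction remaining after one interval: e^(−kτ) = e^(−0.03466 × 35.0) = 0.2973
R = 1 / (1 − 0.2973) = 1 / 0.7027 ≈ 1.42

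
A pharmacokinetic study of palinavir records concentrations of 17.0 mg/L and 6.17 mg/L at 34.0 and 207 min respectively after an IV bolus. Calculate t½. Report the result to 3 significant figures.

k = ln(C₁/C₂) / (t₂ − t₁) = ln(17.0/6.17) / (207 − 34.0)
  = 1.014 / 173.0 = 0.005858 min⁻¹
t½ = ln 2 / k = ln 2 / 0.005858 ≈ 118 minutes

118 minutes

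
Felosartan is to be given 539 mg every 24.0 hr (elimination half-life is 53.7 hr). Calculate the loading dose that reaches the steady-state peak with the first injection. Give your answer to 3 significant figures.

k = ln 2 / 53.7 = 0.01291 hr⁻¹
Accumulation ratio R = 1 / (1 − e^(−kτ)) = 1 / (1 − e^(−0.01291×24.0)) = 1 / (1 − 0.7336) = 3.754
Loading dose = maintenance dose × R = 539 × 3.754 ≈ 2020 mg

2020 mg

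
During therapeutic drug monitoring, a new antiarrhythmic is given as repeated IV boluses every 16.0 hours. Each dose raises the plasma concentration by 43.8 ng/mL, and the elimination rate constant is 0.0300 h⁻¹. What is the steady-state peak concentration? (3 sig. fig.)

Fraction remaining after one interval: e^(−kτ) = e^(−0.03000 × 16.0) = 0.6188
R = 1 / (1 − 0.6188) = 2.623
Css,max = 43.8 × 2.623 ≈ 115 ng/mL

115 ng/mL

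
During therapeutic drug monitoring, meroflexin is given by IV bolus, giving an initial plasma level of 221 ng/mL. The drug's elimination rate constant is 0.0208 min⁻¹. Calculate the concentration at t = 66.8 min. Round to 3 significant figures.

C(t) = C₀ e^(−kt) = 221 × e^(−0.02080 × 66.8) = 221 × e^(−1.389) = 221 × 0.2492 ≈ 55.1 ng/mL

55.1 ng/mL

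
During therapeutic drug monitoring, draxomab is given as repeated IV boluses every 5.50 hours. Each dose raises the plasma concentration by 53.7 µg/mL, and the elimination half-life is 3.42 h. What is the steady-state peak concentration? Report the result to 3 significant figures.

79.9 µg/mL

k = ln 2 / 3.42 = 0.2027 h⁻¹
Fraction remaining after one interval: e^(−kτ) = e^(−0.2027 × 5.50) = 0.3280
R = 1 / (1 − 0.3280) = 1.488
Css,max = 53.7 × 1.488 ≈ 79.9 µg/mL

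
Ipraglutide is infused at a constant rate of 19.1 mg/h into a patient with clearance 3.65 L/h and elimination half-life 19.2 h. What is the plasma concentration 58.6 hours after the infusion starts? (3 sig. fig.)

Css = rate / CL = 19.1 / 3.65 = 5.233 µg/mL
k = ln 2 / 19.2 = 0.03610 h⁻¹
C(t) = Css (1 − e^(−kt)) = 5.233 × (1 − e^(−2.116)) = 5.233 × 0.8794 ≈ 4.60 µg/mL

4.60 µg/mL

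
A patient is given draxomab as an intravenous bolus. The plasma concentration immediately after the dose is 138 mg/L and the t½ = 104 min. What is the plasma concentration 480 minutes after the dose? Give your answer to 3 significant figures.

k = ln 2 / 104 = 0.006665 min⁻¹
C(t) = C₀ e^(−kt) = 138 × e^(−0.006665 × 480) = 138 × e^(−3.199) = 138 × 0.04080 ≈ 5.63 mg/L

5.63 mg/L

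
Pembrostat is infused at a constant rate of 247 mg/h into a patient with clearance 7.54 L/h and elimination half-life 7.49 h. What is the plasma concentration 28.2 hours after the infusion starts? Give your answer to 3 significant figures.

Css = rate / CL = 247 / 7.54 = 32.76 mg/L
k = ln 2 / 7.49 = 0.09254 h⁻¹
C(t) = Css (1 − e^(−kt)) = 32.76 × (1 − e^(−2.610)) = 32.76 × 0.9264 ≈ 30.3 mg/L

30.3 mg/L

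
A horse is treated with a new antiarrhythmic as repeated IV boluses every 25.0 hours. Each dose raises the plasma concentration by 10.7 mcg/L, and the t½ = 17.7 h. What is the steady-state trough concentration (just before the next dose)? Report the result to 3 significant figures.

6.44 mcg/L

k = ln 2 / 17.7 = 0.03916 h⁻¹
Fraction remaining after one interval: e^(−kτ) = e^(−0.03916 × 25.0) = 0.3757
R = 1 / (1 − 0.3757) = 1.602
Css,max = 10.7 × 1.602 = 17.14 mcg/L
Css,min = Css,max × e^(−kτ) = 17.14 × 0.3757 ≈ 6.44 mcg/L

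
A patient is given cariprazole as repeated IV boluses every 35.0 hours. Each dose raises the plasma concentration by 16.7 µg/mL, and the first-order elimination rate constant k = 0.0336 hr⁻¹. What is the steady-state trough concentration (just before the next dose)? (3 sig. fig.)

7.45 µg/mL

Fraction remaining after one interval: e^(−kτ) = e^(−0.03360 × 35.0) = 0.3085
R = 1 / (1 − 0.3085) = 1.446
Css,max = 16.7 × 1.446 = 24.15 µg/mL
Css,min = Css,max × e^(−kτ) = 24.15 × 0.3085 ≈ 7.45 µg/mL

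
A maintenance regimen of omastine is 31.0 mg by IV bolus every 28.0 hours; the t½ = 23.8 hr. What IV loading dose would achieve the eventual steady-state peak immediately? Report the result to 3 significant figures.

55.6 mg

k = ln 2 / 23.8 = 0.02912 hr⁻¹
Accumulation ratio R = 1 / (1 − e^(−kτ)) = 1 / (1 − e^(−0.02912×28.0)) = 1 / (1 − 0.4424) = 1.794
Loading dose = maintenance dose × R = 31.0 × 1.794 ≈ 55.6 mg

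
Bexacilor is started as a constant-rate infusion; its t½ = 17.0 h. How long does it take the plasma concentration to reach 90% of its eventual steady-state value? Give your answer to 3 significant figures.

k = ln 2 / 17.0 = 0.04077 h⁻¹
f = 1 − e^(−kt)  ⇒  t = −ln(1 − f) / k
t = −ln(1 − 0.9) / 0.04077 = 2.303 / 0.04077 ≈ 56.5 hours

56.5 hours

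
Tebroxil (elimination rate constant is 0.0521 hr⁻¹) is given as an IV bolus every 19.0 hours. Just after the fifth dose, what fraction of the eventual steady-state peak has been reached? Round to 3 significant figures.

0.993

f_n = 1 − e^(−nkτ) = 1 − e^(−5 × 0.05210 × 19.0) = 1 − e^(−4.950) = 1 − 0.007087 ≈ 0.993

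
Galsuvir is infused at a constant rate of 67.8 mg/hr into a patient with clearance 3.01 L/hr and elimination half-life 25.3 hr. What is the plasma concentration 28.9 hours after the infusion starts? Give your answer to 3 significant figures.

Css = rate / CL = 67.8 / 3.01 = 22.52 mg/L
k = ln 2 / 25.3 = 0.02740 hr⁻¹
C(t) = Css (1 − e^(−kt)) = 22.52 × (1 − e^(−0.7918)) = 22.52 × 0.5470 ≈ 12.3 mg/L

12.3 mg/L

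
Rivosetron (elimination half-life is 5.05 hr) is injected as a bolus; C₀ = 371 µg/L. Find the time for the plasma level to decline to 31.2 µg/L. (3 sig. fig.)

k = ln 2 / 5.05 = 0.1373 hr⁻¹
C(t) = C₀ e^(−kt)  ⇒  t = ln(C₀/C) / k
t = ln(371/31.2) / 0.1373 = 2.476 / 0.1373 ≈ 18.0 hours

18.0 hours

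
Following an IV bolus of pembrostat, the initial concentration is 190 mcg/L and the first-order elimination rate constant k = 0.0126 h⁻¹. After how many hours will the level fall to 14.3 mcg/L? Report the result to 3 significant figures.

C(t) = C₀ e^(−kt)  ⇒  t = ln(C₀/C) / k
t = ln(190/14.3) / 0.01260 = 2.587 / 0.01260 ≈ 205 hours

205 hours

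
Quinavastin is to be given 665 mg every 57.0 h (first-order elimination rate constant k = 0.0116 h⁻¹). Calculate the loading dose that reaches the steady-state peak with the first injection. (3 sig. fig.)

1370 mg

Accumulation ratio R = 1 / (1 − e^(−kτ)) = 1 / (1 − e^(−0.01160×57.0)) = 1 / (1 − 0.5162) = 2.067
Loading dose = maintenance dose × R = 665 × 2.067 ≈ 1370 mg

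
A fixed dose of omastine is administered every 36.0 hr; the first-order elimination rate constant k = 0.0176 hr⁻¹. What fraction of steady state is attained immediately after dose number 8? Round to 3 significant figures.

0.994

f_n = 1 − e^(−nkτ) = 1 − e^(−8 × 0.01760 × 36.0) = 1 − e^(−5.069) = 1 − 0.006290 ≈ 0.994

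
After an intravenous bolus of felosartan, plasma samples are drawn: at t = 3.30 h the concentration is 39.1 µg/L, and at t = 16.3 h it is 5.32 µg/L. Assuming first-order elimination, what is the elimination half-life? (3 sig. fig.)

k = ln(C₁/C₂) / (t₂ − t₁) = ln(39.1/5.32) / (16.3 − 3.30)
  = 1.995 / 13.00 = 0.1534 h⁻¹
t½ = ln 2 / k = ln 2 / 0.1534 ≈ 4.52 hours

4.52 hours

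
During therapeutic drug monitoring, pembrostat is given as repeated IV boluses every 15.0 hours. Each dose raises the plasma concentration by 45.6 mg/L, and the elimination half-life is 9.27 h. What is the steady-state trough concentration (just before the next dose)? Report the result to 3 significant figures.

22.0 mg/L

k = ln 2 / 9.27 = 0.07477 h⁻¹
Fraction remaining after one interval: e^(−kτ) = e^(−0.07477 × 15.0) = 0.3258
R = 1 / (1 − 0.3258) = 1.483
Css,max = 45.6 × 1.483 = 67.63 mg/L
Css,min = Css,max × e^(−kτ) = 67.63 × 0.3258 ≈ 22.0 mg/L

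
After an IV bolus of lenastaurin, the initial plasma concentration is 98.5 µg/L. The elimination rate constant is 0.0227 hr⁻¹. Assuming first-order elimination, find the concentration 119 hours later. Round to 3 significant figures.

6.61 µg/L

C(t) = C₀ e^(−kt) = 98.5 × e^(−0.02270 × 119) = 98.5 × e^(−2.701) = 98.5 × 0.06712 ≈ 6.61 µg/L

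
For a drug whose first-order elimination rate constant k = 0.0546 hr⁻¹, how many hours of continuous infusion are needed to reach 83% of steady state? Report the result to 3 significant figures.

32.5 hours

f = 1 − e^(−kt)  ⇒  t = −ln(1 − f) / k
t = −ln(1 − 0.83) / 0.05460 = 1.772 / 0.05460 ≈ 32.5 hours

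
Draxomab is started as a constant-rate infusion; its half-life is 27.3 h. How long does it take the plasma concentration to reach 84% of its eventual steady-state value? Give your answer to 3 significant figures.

k = ln 2 / 27.3 = 0.02539 h⁻¹
f = 1 − e^(−kt)  ⇒  t = −ln(1 − f) / k
t = −ln(1 − 0.84) / 0.02539 = 1.833 / 0.02539 ≈ 72.2 hours

72.2 hours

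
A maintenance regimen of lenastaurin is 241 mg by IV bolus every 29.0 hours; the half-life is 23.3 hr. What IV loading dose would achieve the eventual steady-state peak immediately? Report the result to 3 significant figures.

417 mg

k = ln 2 / 23.3 = 0.02975 hr⁻¹
Accumulation ratio R = 1 / (1 − e^(−kτ)) = 1 / (1 − e^(−0.02975×29.0)) = 1 / (1 − 0.4220) = 1.730
Loading dose = maintenance dose × R = 241 × 1.730 ≈ 417 mg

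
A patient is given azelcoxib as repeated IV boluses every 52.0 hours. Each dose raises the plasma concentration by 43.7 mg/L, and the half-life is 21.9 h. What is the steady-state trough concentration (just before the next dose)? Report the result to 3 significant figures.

10.4 mg/L

k = ln 2 / 21.9 = 0.03165 h⁻¹
Fraction remaining after one interval: e^(−kτ) = e^(−0.03165 × 52.0) = 0.1929
R = 1 / (1 − 0.1929) = 1.239
Css,max = 43.7 × 1.239 = 54.14 mg/L
Css,min = Css,max × e^(−kτ) = 54.14 × 0.1929 ≈ 10.4 mg/L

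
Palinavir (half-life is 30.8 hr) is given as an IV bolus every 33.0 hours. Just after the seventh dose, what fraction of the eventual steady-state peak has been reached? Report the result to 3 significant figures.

0.994

k = ln 2 / 30.8 = 0.02250 hr⁻¹
f_n = 1 − e^(−nkτ) = 1 − e^(−7 × 0.02250 × 33.0) = 1 − e^(−5.199) = 1 − 0.005524 ≈ 0.994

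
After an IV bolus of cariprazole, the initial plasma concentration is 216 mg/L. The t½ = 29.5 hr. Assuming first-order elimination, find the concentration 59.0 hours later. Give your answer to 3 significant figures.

k = ln 2 / 29.5 = 0.02350 hr⁻¹
59.0 hr is 2.000 half-lives, so C = 216 × (1/2)^2.000 = 216 × 0.2500 ≈ 54.0 mg/L

54.0 mg/L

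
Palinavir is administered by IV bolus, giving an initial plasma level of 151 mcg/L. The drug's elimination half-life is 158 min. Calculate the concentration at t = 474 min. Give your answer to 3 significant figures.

18.9 mcg/L

k = ln 2 / 158 = 0.004387 min⁻¹
474 min is 3.000 half-lives, so C = 151 × (1/2)^3.000 = 151 × 0.1250 ≈ 18.9 mcg/L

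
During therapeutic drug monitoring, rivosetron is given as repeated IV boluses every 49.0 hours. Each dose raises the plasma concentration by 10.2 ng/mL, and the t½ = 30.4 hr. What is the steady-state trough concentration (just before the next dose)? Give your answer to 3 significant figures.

k = ln 2 / 30.4 = 0.02280 hr⁻¹
Fraction remaining after one interval: e^(−kτ) = e^(−0.02280 × 49.0) = 0.3272
R = 1 / (1 − 0.3272) = 1.486
Css,max = 10.2 × 1.486 = 15.16 ng/mL
Css,min = Css,max × e^(−kτ) = 15.16 × 0.3272 ≈ 4.96 ng/mL

4.96 ng/mL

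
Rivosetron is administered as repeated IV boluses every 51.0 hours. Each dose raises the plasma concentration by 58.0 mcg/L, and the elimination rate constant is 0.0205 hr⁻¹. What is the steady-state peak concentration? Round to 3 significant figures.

Fraction remaining after one interval: e^(−kτ) = e^(−0.02050 × 51.0) = 0.3515
R = 1 / (1 − 0.3515) = 1.542
Css,max = 58.0 × 1.542 ≈ 89.4 mcg/L

89.4 mcg/L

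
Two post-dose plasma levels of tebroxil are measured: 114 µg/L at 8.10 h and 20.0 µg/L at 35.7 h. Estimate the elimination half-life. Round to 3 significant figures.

11.0 hours

k = ln(C₁/C₂) / (t₂ − t₁) = ln(114/20.0) / (35.7 − 8.10)
  = 1.740 / 27.60 = 0.06306 h⁻¹
t½ = ln 2 / k = ln 2 / 0.06306 ≈ 11.0 hours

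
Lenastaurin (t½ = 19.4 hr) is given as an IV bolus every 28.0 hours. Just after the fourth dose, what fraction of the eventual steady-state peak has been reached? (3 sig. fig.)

k = ln 2 / 19.4 = 0.03573 hr⁻¹
f_n = 1 − e^(−nkτ) = 1 − e^(−4 × 0.03573 × 28.0) = 1 − e^(−4.002) = 1 − 0.01828 ≈ 0.982

0.982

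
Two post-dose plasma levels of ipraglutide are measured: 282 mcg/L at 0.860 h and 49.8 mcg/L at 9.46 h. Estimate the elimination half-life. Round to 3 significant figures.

k = ln(C₁/C₂) / (t₂ − t₁) = ln(282/49.8) / (9.46 − 0.860)
  = 1.734 / 8.600 = 0.2016 h⁻¹
t½ = ln 2 / k = ln 2 / 0.2016 ≈ 3.44 hours

3.44 hours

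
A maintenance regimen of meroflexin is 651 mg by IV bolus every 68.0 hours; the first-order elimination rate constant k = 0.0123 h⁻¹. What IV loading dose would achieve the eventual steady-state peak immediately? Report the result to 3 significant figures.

1150 mg

Accumulation ratio R = 1 / (1 − e^(−kτ)) = 1 / (1 − e^(−0.01230×68.0)) = 1 / (1 − 0.4333) = 1.765
Loading dose = maintenance dose × R = 651 × 1.765 ≈ 1150 mg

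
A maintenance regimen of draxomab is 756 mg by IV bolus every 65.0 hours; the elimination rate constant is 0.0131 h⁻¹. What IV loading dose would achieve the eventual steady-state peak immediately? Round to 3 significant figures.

Accumulation ratio R = 1 / (1 − e^(−kτ)) = 1 / (1 − e^(−0.01310×65.0)) = 1 / (1 − 0.4268) = 1.745
Loading dose = maintenance dose × R = 756 × 1.745 ≈ 1320 mg

1320 mg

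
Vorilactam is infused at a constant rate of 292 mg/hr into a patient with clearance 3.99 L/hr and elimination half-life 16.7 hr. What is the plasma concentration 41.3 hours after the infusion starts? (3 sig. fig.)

Css = rate / CL = 292 / 3.99 = 73.18 µg/mL
k = ln 2 / 16.7 = 0.04151 hr⁻¹
C(t) = Css (1 − e^(−kt)) = 73.18 × (1 − e^(−1.714)) = 73.18 × 0.8199 ≈ 60.0 µg/mL

60.0 µg/mL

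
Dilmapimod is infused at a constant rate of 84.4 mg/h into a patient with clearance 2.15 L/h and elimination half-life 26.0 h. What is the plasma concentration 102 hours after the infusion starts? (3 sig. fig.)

Css = rate / CL = 84.4 / 2.15 = 39.26 mg/L
k = ln 2 / 26.0 = 0.02666 h⁻¹
C(t) = Css (1 − e^(−kt)) = 39.26 × (1 − e^(−2.719)) = 39.26 × 0.9341 ≈ 36.7 mg/L

36.7 mg/L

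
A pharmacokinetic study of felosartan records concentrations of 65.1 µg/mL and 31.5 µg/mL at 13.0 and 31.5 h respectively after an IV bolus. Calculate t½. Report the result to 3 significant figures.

k = ln(C₁/C₂) / (t₂ − t₁) = ln(65.1/31.5) / (31.5 − 13.0)
  = 0.7259 / 18.50 = 0.03924 h⁻¹
t½ = ln 2 / k = ln 2 / 0.03924 ≈ 17.7 hours

17.7 hours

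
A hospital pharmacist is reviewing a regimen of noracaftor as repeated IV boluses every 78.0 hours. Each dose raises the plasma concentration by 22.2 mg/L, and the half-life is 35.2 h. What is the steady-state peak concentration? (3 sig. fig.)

k = ln 2 / 35.2 = 0.01969 h⁻¹
Fraction remaining after one interval: e^(−kτ) = e^(−0.01969 × 78.0) = 0.2153
R = 1 / (1 − 0.2153) = 1.274
Css,max = 22.2 × 1.274 ≈ 28.3 mg/L

28.3 mg/L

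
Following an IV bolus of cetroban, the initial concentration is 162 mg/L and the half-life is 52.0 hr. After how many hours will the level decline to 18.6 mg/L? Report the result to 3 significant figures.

162 hours

k = ln 2 / 52.0 = 0.01333 hr⁻¹
C(t) = C₀ e^(−kt)  ⇒  t = ln(C₀/C) / k
t = ln(162/18.6) / 0.01333 = 2.164 / 0.01333 ≈ 162 hours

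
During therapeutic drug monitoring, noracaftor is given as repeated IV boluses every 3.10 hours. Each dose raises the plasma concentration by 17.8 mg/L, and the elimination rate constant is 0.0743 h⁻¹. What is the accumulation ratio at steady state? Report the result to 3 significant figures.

Fraction remaining after one interval: e^(−kτ) = e^(−0.07430 × 3.10) = 0.7943
R = 1 / (1 − 0.7943) = 1 / 0.2057 ≈ 4.86

4.86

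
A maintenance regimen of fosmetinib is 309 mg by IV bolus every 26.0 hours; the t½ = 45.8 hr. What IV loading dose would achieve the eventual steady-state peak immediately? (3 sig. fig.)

k = ln 2 / 45.8 = 0.01513 hr⁻¹
Accumulation ratio R = 1 / (1 − e^(−kτ)) = 1 / (1 − e^(−0.01513×26.0)) = 1 / (1 − 0.6747) = 3.074
Loading dose = maintenance dose × R = 309 × 3.074 ≈ 950 mg

950 mg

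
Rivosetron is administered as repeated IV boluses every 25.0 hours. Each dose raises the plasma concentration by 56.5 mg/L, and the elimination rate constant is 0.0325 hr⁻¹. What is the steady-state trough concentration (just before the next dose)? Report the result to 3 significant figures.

Fraction remaining after one interval: e^(−kτ) = e^(−0.03250 × 25.0) = 0.4437
R = 1 / (1 − 0.4437) = 1.798
Css,max = 56.5 × 1.798 = 101.6 mg/L
Css,min = Css,max × e^(−kτ) = 101.6 × 0.4437 ≈ 45.1 mg/L

45.1 mg/L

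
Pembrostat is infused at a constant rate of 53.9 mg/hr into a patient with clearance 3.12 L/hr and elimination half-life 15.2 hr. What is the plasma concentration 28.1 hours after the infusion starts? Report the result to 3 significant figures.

Css = rate / CL = 53.9 / 3.12 = 17.28 mg/L
k = ln 2 / 15.2 = 0.04560 hr⁻¹
C(t) = Css (1 − e^(−kt)) = 17.28 × (1 − e^(−1.281)) = 17.28 × 0.7224 ≈ 12.5 mg/L

12.5 mg/L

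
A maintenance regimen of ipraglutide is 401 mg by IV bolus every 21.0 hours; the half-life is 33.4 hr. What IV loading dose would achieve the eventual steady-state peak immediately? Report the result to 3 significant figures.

1140 mg

k = ln 2 / 33.4 = 0.02075 hr⁻¹
Accumulation ratio R = 1 / (1 − e^(−kτ)) = 1 / (1 − e^(−0.02075×21.0)) = 1 / (1 − 0.6467) = 2.831
Loading dose = maintenance dose × R = 401 × 2.831 ≈ 1140 mg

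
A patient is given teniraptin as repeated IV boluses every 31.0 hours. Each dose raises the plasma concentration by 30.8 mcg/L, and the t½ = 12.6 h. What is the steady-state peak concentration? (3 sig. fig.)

k = ln 2 / 12.6 = 0.05501 h⁻¹
Fraction remaining after one interval: e^(−kτ) = e^(−0.05501 × 31.0) = 0.1817
R = 1 / (1 − 0.1817) = 1.222
Css,max = 30.8 × 1.222 ≈ 37.6 mcg/L

37.6 mcg/L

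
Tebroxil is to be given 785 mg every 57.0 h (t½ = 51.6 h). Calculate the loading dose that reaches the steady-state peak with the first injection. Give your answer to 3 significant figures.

1470 mg

k = ln 2 / 51.6 = 0.01343 h⁻¹
Accumulation ratio R = 1 / (1 − e^(−kτ)) = 1 / (1 − e^(−0.01343×57.0)) = 1 / (1 − 0.4650) = 1.869
Loading dose = maintenance dose × R = 785 × 1.869 ≈ 1470 mg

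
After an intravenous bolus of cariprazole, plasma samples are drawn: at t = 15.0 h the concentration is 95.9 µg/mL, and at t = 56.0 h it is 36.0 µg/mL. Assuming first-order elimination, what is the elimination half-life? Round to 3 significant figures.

k = ln(C₁/C₂) / (t₂ − t₁) = ln(95.9/36.0) / (56.0 − 15.0)
  = 0.9798 / 41.00 = 0.02390 h⁻¹
t½ = ln 2 / k = ln 2 / 0.02390 ≈ 29.0 hours

29.0 hours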